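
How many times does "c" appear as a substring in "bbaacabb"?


Searching for "c" in "bbaacabb"
Scanning each position:
  Position 0: "b" => no
  Position 1: "b" => no
  Position 2: "a" => no
  Position 3: "a" => no
  Position 4: "c" => MATCH
  Position 5: "a" => no
  Position 6: "b" => no
  Position 7: "b" => no
Total occurrences: 1

1


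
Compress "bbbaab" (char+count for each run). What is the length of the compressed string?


Input: bbbaab
Runs:
  'b' x 3 => "b3"
  'a' x 2 => "a2"
  'b' x 1 => "b1"
Compressed: "b3a2b1"
Compressed length: 6

6


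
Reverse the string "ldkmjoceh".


Input: ldkmjoceh
Reading characters right to left:
  Position 8: 'h'
  Position 7: 'e'
  Position 6: 'c'
  Position 5: 'o'
  Position 4: 'j'
  Position 3: 'm'
  Position 2: 'k'
  Position 1: 'd'
  Position 0: 'l'
Reversed: hecojmkdl

hecojmkdl


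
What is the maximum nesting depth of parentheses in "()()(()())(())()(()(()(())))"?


Input: "()()(()())(())()(()(()(())))"
Tracking depth:
  Position 0 '(': depth becomes 1
  Position 1 ')': depth becomes 0
  Position 2 '(': depth becomes 1
  Position 3 ')': depth becomes 0
  Position 4 '(': depth becomes 1
  Position 5 '(': depth becomes 2
  Position 6 ')': depth becomes 1
  Position 7 '(': depth becomes 2
  Position 8 ')': depth becomes 1
  Position 9 ')': depth becomes 0
  Position 10 '(': depth becomes 1
  Position 11 '(': depth becomes 2
  Position 12 ')': depth becomes 1
  Position 13 ')': depth becomes 0
  Position 14 '(': depth becomes 1
  Position 15 ')': depth becomes 0
  Position 16 '(': depth becomes 1
  Position 17 '(': depth becomes 2
  Position 18 ')': depth becomes 1
  Position 19 '(': depth becomes 2
  Position 20 '(': depth becomes 3
  Position 21 ')': depth becomes 2
  Position 22 '(': depth becomes 3
  Position 23 '(': depth becomes 4
  Position 24 ')': depth becomes 3
  Position 25 ')': depth becomes 2
  Position 26 ')': depth becomes 1
  Position 27 ')': depth becomes 0
Maximum depth reached: 4

4


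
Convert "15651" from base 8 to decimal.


Input: "15651" in base 8
Positional expansion:
  Digit '1' (value 1) x 8^4 = 4096
  Digit '5' (value 5) x 8^3 = 2560
  Digit '6' (value 6) x 8^2 = 384
  Digit '5' (value 5) x 8^1 = 40
  Digit '1' (value 1) x 8^0 = 1
Sum = 7081

7081


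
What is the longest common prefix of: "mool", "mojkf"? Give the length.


Words: mool, mojkf
  Position 0: all 'm' => match
  Position 1: all 'o' => match
  Position 2: ('o', 'j') => mismatch, stop
LCP = "mo" (length 2)

2


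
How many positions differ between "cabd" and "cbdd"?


Comparing "cabd" and "cbdd" position by position:
  Position 0: 'c' vs 'c' => same
  Position 1: 'a' vs 'b' => DIFFER
  Position 2: 'b' vs 'd' => DIFFER
  Position 3: 'd' vs 'd' => same
Positions that differ: 2

2


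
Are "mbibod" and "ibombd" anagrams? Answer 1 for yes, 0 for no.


Strings: "mbibod", "ibombd"
Sorted first:  bbdimo
Sorted second: bbdimo
Sorted forms match => anagrams

1


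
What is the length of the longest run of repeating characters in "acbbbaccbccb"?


Input: "acbbbaccbccb"
Scanning for longest run:
  Position 1 ('c'): new char, reset run to 1
  Position 2 ('b'): new char, reset run to 1
  Position 3 ('b'): continues run of 'b', length=2
  Position 4 ('b'): continues run of 'b', length=3
  Position 5 ('a'): new char, reset run to 1
  Position 6 ('c'): new char, reset run to 1
  Position 7 ('c'): continues run of 'c', length=2
  Position 8 ('b'): new char, reset run to 1
  Position 9 ('c'): new char, reset run to 1
  Position 10 ('c'): continues run of 'c', length=2
  Position 11 ('b'): new char, reset run to 1
Longest run: 'b' with length 3

3


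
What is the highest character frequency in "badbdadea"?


Input: badbdadea
Character counts:
  'a': 3
  'b': 2
  'd': 3
  'e': 1
Maximum frequency: 3

3


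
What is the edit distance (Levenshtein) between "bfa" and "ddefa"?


Computing edit distance: "bfa" -> "ddefa"
DP table:
           d    d    e    f    a
      0    1    2    3    4    5
  b   1    1    2    3    4    5
  f   2    2    2    3    3    4
  a   3    3    3    3    4    3
Edit distance = dp[3][5] = 3

3


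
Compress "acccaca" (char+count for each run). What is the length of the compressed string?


Input: acccaca
Runs:
  'a' x 1 => "a1"
  'c' x 3 => "c3"
  'a' x 1 => "a1"
  'c' x 1 => "c1"
  'a' x 1 => "a1"
Compressed: "a1c3a1c1a1"
Compressed length: 10

10


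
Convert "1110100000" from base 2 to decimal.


Input: "1110100000" in base 2
Positional expansion:
  Digit '1' (value 1) x 2^9 = 512
  Digit '1' (value 1) x 2^8 = 256
  Digit '1' (value 1) x 2^7 = 128
  Digit '0' (value 0) x 2^6 = 0
  Digit '1' (value 1) x 2^5 = 32
  Digit '0' (value 0) x 2^4 = 0
  Digit '0' (value 0) x 2^3 = 0
  Digit '0' (value 0) x 2^2 = 0
  Digit '0' (value 0) x 2^1 = 0
  Digit '0' (value 0) x 2^0 = 0
Sum = 928

928


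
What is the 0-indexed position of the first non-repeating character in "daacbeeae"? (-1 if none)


Input: daacbeeae
Character frequencies:
  'a': 3
  'b': 1
  'c': 1
  'd': 1
  'e': 3
Scanning left to right for freq == 1:
  Position 0 ('d'): unique! => answer = 0

0


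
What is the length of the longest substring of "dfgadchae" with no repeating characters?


Input: "dfgadchae"
Sliding window (track last position of each char):
  Position 0 ('d'): window [0,0] length 1 -- new best
  Position 1 ('f'): window [0,1] length 2 -- new best
  Position 2 ('g'): window [0,2] length 3 -- new best
  Position 3 ('a'): window [0,3] length 4 -- new best
  Position 4 ('d'): repeat (last at 0), move window start to 1
  Position 4 ('d'): window [1,4] length 4
  Position 5 ('c'): window [1,5] length 5 -- new best
  Position 6 ('h'): window [1,6] length 6 -- new best
  Position 7 ('a'): repeat (last at 3), move window start to 4
  Position 7 ('a'): window [4,7] length 4
  Position 8 ('e'): window [4,8] length 5
Longest substring with no repeats: "fgadch" with length 6

6


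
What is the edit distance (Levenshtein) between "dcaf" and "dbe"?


Computing edit distance: "dcaf" -> "dbe"
DP table:
           d    b    e
      0    1    2    3
  d   1    0    1    2
  c   2    1    1    2
  a   3    2    2    2
  f   4    3    3    3
Edit distance = dp[4][3] = 3

3


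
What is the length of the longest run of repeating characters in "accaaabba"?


Input: "accaaabba"
Scanning for longest run:
  Position 1 ('c'): new char, reset run to 1
  Position 2 ('c'): continues run of 'c', length=2
  Position 3 ('a'): new char, reset run to 1
  Position 4 ('a'): continues run of 'a', length=2
  Position 5 ('a'): continues run of 'a', length=3
  Position 6 ('b'): new char, reset run to 1
  Position 7 ('b'): continues run of 'b', length=2
  Position 8 ('a'): new char, reset run to 1
Longest run: 'a' with length 3

3


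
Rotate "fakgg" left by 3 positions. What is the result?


Input: "fakgg", rotate left by 3
First 3 characters: "fak"
Remaining characters: "gg"
Concatenate remaining + first: "gg" + "fak" = "ggfak"

ggfak


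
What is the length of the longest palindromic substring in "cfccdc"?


Input: "cfccdc"
Checking substrings for palindromes:
  [0:3] "cfc" (len 3) => palindrome
  [3:6] "cdc" (len 3) => palindrome
  [2:4] "cc" (len 2) => palindrome
Longest palindromic substring: "cfc" with length 3

3


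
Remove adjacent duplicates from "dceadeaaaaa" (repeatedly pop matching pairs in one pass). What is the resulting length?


Input: dceadeaaaaa
Stack-based adjacent duplicate removal:
  Read 'd': push. Stack: d
  Read 'c': push. Stack: dc
  Read 'e': push. Stack: dce
  Read 'a': push. Stack: dcea
  Read 'd': push. Stack: dcead
  Read 'e': push. Stack: dceade
  Read 'a': push. Stack: dceadea
  Read 'a': matches stack top 'a' => pop. Stack: dceade
  Read 'a': push. Stack: dceadea
  Read 'a': matches stack top 'a' => pop. Stack: dceade
  Read 'a': push. Stack: dceadea
Final stack: "dceadea" (length 7)

7


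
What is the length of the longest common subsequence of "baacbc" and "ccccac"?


LCS of "baacbc" and "ccccac"
DP table:
           c    c    c    c    a    c
      0    0    0    0    0    0    0
  b   0    0    0    0    0    0    0
  a   0    0    0    0    0    1    1
  a   0    0    0    0    0    1    1
  c   0    1    1    1    1    1    2
  b   0    1    1    1    1    1    2
  c   0    1    2    2    2    2    2
LCS length = dp[6][6] = 2

2


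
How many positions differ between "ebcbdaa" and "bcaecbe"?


Comparing "ebcbdaa" and "bcaecbe" position by position:
  Position 0: 'e' vs 'b' => DIFFER
  Position 1: 'b' vs 'c' => DIFFER
  Position 2: 'c' vs 'a' => DIFFER
  Position 3: 'b' vs 'e' => DIFFER
  Position 4: 'd' vs 'c' => DIFFER
  Position 5: 'a' vs 'b' => DIFFER
  Position 6: 'a' vs 'e' => DIFFER
Positions that differ: 7

7


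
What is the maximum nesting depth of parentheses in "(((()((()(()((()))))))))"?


Input: "(((()((()(()((()))))))))"
Tracking depth:
  Position 0 '(': depth becomes 1
  Position 1 '(': depth becomes 2
  Position 2 '(': depth becomes 3
  Position 3 '(': depth becomes 4
  Position 4 ')': depth becomes 3
  Position 5 '(': depth becomes 4
  Position 6 '(': depth becomes 5
  Position 7 '(': depth becomes 6
  Position 8 ')': depth becomes 5
  Position 9 '(': depth becomes 6
  Position 10 '(': depth becomes 7
  Position 11 ')': depth becomes 6
  Position 12 '(': depth becomes 7
  Position 13 '(': depth becomes 8
  Position 14 '(': depth becomes 9
  Position 15 ')': depth becomes 8
  Position 16 ')': depth becomes 7
  Position 17 ')': depth becomes 6
  Position 18 ')': depth becomes 5
  Position 19 ')': depth becomes 4
  Position 20 ')': depth becomes 3
  Position 21 ')': depth becomes 2
  Position 22 ')': depth becomes 1
  Position 23 ')': depth becomes 0
Maximum depth reached: 9

9


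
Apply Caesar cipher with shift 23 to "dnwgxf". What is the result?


Caesar cipher: shift "dnwgxf" by 23
  'd' (pos 3) + 23 = pos 0 = 'a'
  'n' (pos 13) + 23 = pos 10 = 'k'
  'w' (pos 22) + 23 = pos 19 = 't'
  'g' (pos 6) + 23 = pos 3 = 'd'
  'x' (pos 23) + 23 = pos 20 = 'u'
  'f' (pos 5) + 23 = pos 2 = 'c'
Result: aktduc

aktduc


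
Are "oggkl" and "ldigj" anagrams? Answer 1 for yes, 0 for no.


Strings: "oggkl", "ldigj"
Sorted first:  ggklo
Sorted second: dgijl
Differ at position 0: 'g' vs 'd' => not anagrams

0


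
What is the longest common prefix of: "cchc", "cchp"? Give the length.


Words: cchc, cchp
  Position 0: all 'c' => match
  Position 1: all 'c' => match
  Position 2: all 'h' => match
  Position 3: ('c', 'p') => mismatch, stop
LCP = "cch" (length 3)

3


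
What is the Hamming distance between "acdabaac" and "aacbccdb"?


Comparing "acdabaac" and "aacbccdb" position by position:
  Position 0: 'a' vs 'a' => same
  Position 1: 'c' vs 'a' => differ
  Position 2: 'd' vs 'c' => differ
  Position 3: 'a' vs 'b' => differ
  Position 4: 'b' vs 'c' => differ
  Position 5: 'a' vs 'c' => differ
  Position 6: 'a' vs 'd' => differ
  Position 7: 'c' vs 'b' => differ
Total differences (Hamming distance): 7

7


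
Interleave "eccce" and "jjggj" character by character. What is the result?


Interleaving "eccce" and "jjggj":
  Position 0: 'e' from first, 'j' from second => "ej"
  Position 1: 'c' from first, 'j' from second => "cj"
  Position 2: 'c' from first, 'g' from second => "cg"
  Position 3: 'c' from first, 'g' from second => "cg"
  Position 4: 'e' from first, 'j' from second => "ej"
Result: ejcjcgcgej

ejcjcgcgej


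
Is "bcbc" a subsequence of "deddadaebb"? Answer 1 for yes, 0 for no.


Check if "bcbc" is a subsequence of "deddadaebb"
Greedy scan:
  Position 0 ('d'): no match needed
  Position 1 ('e'): no match needed
  Position 2 ('d'): no match needed
  Position 3 ('d'): no match needed
  Position 4 ('a'): no match needed
  Position 5 ('d'): no match needed
  Position 6 ('a'): no match needed
  Position 7 ('e'): no match needed
  Position 8 ('b'): matches sub[0] = 'b'
  Position 9 ('b'): no match needed
Only matched 1/4 characters => not a subsequence

0


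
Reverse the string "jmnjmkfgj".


Input: jmnjmkfgj
Reading characters right to left:
  Position 8: 'j'
  Position 7: 'g'
  Position 6: 'f'
  Position 5: 'k'
  Position 4: 'm'
  Position 3: 'j'
  Position 2: 'n'
  Position 1: 'm'
  Position 0: 'j'
Reversed: jgfkmjnmj

jgfkmjnmj


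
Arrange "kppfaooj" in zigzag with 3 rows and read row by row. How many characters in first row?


Zigzag "kppfaooj" into 3 rows:
Placing characters:
  'k' => row 0
  'p' => row 1
  'p' => row 2
  'f' => row 1
  'a' => row 0
  'o' => row 1
  'o' => row 2
  'j' => row 1
Rows:
  Row 0: "ka"
  Row 1: "pfoj"
  Row 2: "po"
First row length: 2

2


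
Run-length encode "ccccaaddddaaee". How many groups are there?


Input: ccccaaddddaaee
Scanning for consecutive runs:
  Group 1: 'c' x 4 (positions 0-3)
  Group 2: 'a' x 2 (positions 4-5)
  Group 3: 'd' x 4 (positions 6-9)
  Group 4: 'a' x 2 (positions 10-11)
  Group 5: 'e' x 2 (positions 12-13)
Total groups: 5

5


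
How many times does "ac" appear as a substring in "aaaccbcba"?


Searching for "ac" in "aaaccbcba"
Scanning each position:
  Position 0: "aa" => no
  Position 1: "aa" => no
  Position 2: "ac" => MATCH
  Position 3: "cc" => no
  Position 4: "cb" => no
  Position 5: "bc" => no
  Position 6: "cb" => no
  Position 7: "ba" => no
Total occurrences: 1

1


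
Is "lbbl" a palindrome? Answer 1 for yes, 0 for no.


Input: lbbl
Reversed: lbbl
  Compare pos 0 ('l') with pos 3 ('l'): match
  Compare pos 1 ('b') with pos 2 ('b'): match
Result: palindrome

1


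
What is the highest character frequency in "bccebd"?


Input: bccebd
Character counts:
  'b': 2
  'c': 2
  'd': 1
  'e': 1
Maximum frequency: 2

2


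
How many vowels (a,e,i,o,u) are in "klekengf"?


Input: klekengf
Checking each character:
  'k' at position 0: consonant
  'l' at position 1: consonant
  'e' at position 2: vowel (running total: 1)
  'k' at position 3: consonant
  'e' at position 4: vowel (running total: 2)
  'n' at position 5: consonant
  'g' at position 6: consonant
  'f' at position 7: consonant
Total vowels: 2

2


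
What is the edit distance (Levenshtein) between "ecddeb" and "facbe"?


Computing edit distance: "ecddeb" -> "facbe"
DP table:
           f    a    c    b    e
      0    1    2    3    4    5
  e   1    1    2    3    4    4
  c   2    2    2    2    3    4
  d   3    3    3    3    3    4
  d   4    4    4    4    4    4
  e   5    5    5    5    5    4
  b   6    6    6    6    5    5
Edit distance = dp[6][5] = 5

5


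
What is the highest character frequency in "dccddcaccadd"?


Input: dccddcaccadd
Character counts:
  'a': 2
  'c': 5
  'd': 5
Maximum frequency: 5

5


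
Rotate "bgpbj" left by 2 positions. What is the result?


Input: "bgpbj", rotate left by 2
First 2 characters: "bg"
Remaining characters: "pbj"
Concatenate remaining + first: "pbj" + "bg" = "pbjbg"

pbjbg


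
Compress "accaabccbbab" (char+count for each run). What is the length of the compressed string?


Input: accaabccbbab
Runs:
  'a' x 1 => "a1"
  'c' x 2 => "c2"
  'a' x 2 => "a2"
  'b' x 1 => "b1"
  'c' x 2 => "c2"
  'b' x 2 => "b2"
  'a' x 1 => "a1"
  'b' x 1 => "b1"
Compressed: "a1c2a2b1c2b2a1b1"
Compressed length: 16

16


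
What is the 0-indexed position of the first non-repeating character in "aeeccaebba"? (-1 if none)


Input: aeeccaebba
Character frequencies:
  'a': 3
  'b': 2
  'c': 2
  'e': 3
Scanning left to right for freq == 1:
  Position 0 ('a'): freq=3, skip
  Position 1 ('e'): freq=3, skip
  Position 2 ('e'): freq=3, skip
  Position 3 ('c'): freq=2, skip
  Position 4 ('c'): freq=2, skip
  Position 5 ('a'): freq=3, skip
  Position 6 ('e'): freq=3, skip
  Position 7 ('b'): freq=2, skip
  Position 8 ('b'): freq=2, skip
  Position 9 ('a'): freq=3, skip
  No unique character found => answer = -1

-1


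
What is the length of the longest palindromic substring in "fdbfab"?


Input: "fdbfab"
Checking substrings for palindromes:
  No multi-char palindromic substrings found
Longest palindromic substring: "f" with length 1

1


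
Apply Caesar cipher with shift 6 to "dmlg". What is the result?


Caesar cipher: shift "dmlg" by 6
  'd' (pos 3) + 6 = pos 9 = 'j'
  'm' (pos 12) + 6 = pos 18 = 's'
  'l' (pos 11) + 6 = pos 17 = 'r'
  'g' (pos 6) + 6 = pos 12 = 'm'
Result: jsrm

jsrm


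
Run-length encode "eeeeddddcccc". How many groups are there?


Input: eeeeddddcccc
Scanning for consecutive runs:
  Group 1: 'e' x 4 (positions 0-3)
  Group 2: 'd' x 4 (positions 4-7)
  Group 3: 'c' x 4 (positions 8-11)
Total groups: 3

3


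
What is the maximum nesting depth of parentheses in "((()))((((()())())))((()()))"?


Input: "((()))((((()())())))((()()))"
Tracking depth:
  Position 0 '(': depth becomes 1
  Position 1 '(': depth becomes 2
  Position 2 '(': depth becomes 3
  Position 3 ')': depth becomes 2
  Position 4 ')': depth becomes 1
  Position 5 ')': depth becomes 0
  Position 6 '(': depth becomes 1
  Position 7 '(': depth becomes 2
  Position 8 '(': depth becomes 3
  Position 9 '(': depth becomes 4
  Position 10 '(': depth becomes 5
  Position 11 ')': depth becomes 4
  Position 12 '(': depth becomes 5
  Position 13 ')': depth becomes 4
  Position 14 ')': depth becomes 3
  Position 15 '(': depth becomes 4
  Position 16 ')': depth becomes 3
  Position 17 ')': depth becomes 2
  Position 18 ')': depth becomes 1
  Position 19 ')': depth becomes 0
  Position 20 '(': depth becomes 1
  Position 21 '(': depth becomes 2
  Position 22 '(': depth becomes 3
  Position 23 ')': depth becomes 2
  Position 24 '(': depth becomes 3
  Position 25 ')': depth becomes 2
  Position 26 ')': depth becomes 1
  Position 27 ')': depth becomes 0
Maximum depth reached: 5

5


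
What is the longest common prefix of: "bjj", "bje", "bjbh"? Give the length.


Words: bjj, bje, bjbh
  Position 0: all 'b' => match
  Position 1: all 'j' => match
  Position 2: ('j', 'e', 'b') => mismatch, stop
LCP = "bj" (length 2)

2


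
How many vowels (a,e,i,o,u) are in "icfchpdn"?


Input: icfchpdn
Checking each character:
  'i' at position 0: vowel (running total: 1)
  'c' at position 1: consonant
  'f' at position 2: consonant
  'c' at position 3: consonant
  'h' at position 4: consonant
  'p' at position 5: consonant
  'd' at position 6: consonant
  'n' at position 7: consonant
Total vowels: 1

1


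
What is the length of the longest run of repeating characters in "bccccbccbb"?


Input: "bccccbccbb"
Scanning for longest run:
  Position 1 ('c'): new char, reset run to 1
  Position 2 ('c'): continues run of 'c', length=2
  Position 3 ('c'): continues run of 'c', length=3
  Position 4 ('c'): continues run of 'c', length=4
  Position 5 ('b'): new char, reset run to 1
  Position 6 ('c'): new char, reset run to 1
  Position 7 ('c'): continues run of 'c', length=2
  Position 8 ('b'): new char, reset run to 1
  Position 9 ('b'): continues run of 'b', length=2
Longest run: 'c' with length 4

4


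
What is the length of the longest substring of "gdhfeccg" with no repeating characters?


Input: "gdhfeccg"
Sliding window (track last position of each char):
  Position 0 ('g'): window [0,0] length 1 -- new best
  Position 1 ('d'): window [0,1] length 2 -- new best
  Position 2 ('h'): window [0,2] length 3 -- new best
  Position 3 ('f'): window [0,3] length 4 -- new best
  Position 4 ('e'): window [0,4] length 5 -- new best
  Position 5 ('c'): window [0,5] length 6 -- new best
  Position 6 ('c'): repeat (last at 5), move window start to 6
  Position 6 ('c'): window [6,6] length 1
  Position 7 ('g'): window [6,7] length 2
Longest substring with no repeats: "gdhfec" with length 6

6


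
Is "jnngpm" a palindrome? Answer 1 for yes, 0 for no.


Input: jnngpm
Reversed: mpgnnj
  Compare pos 0 ('j') with pos 5 ('m'): MISMATCH
  Compare pos 1 ('n') with pos 4 ('p'): MISMATCH
  Compare pos 2 ('n') with pos 3 ('g'): MISMATCH
Result: not a palindrome

0


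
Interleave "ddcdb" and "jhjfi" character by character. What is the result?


Interleaving "ddcdb" and "jhjfi":
  Position 0: 'd' from first, 'j' from second => "dj"
  Position 1: 'd' from first, 'h' from second => "dh"
  Position 2: 'c' from first, 'j' from second => "cj"
  Position 3: 'd' from first, 'f' from second => "df"
  Position 4: 'b' from first, 'i' from second => "bi"
Result: djdhcjdfbi

djdhcjdfbi


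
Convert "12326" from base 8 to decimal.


Input: "12326" in base 8
Positional expansion:
  Digit '1' (value 1) x 8^4 = 4096
  Digit '2' (value 2) x 8^3 = 1024
  Digit '3' (value 3) x 8^2 = 192
  Digit '2' (value 2) x 8^1 = 16
  Digit '6' (value 6) x 8^0 = 6
Sum = 5334

5334


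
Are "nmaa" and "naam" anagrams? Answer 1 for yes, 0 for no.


Strings: "nmaa", "naam"
Sorted first:  aamn
Sorted second: aamn
Sorted forms match => anagrams

1


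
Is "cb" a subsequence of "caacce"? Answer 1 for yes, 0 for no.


Check if "cb" is a subsequence of "caacce"
Greedy scan:
  Position 0 ('c'): matches sub[0] = 'c'
  Position 1 ('a'): no match needed
  Position 2 ('a'): no match needed
  Position 3 ('c'): no match needed
  Position 4 ('c'): no match needed
  Position 5 ('e'): no match needed
Only matched 1/2 characters => not a subsequence

0


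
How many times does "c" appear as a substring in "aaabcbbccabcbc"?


Searching for "c" in "aaabcbbccabcbc"
Scanning each position:
  Position 0: "a" => no
  Position 1: "a" => no
  Position 2: "a" => no
  Position 3: "b" => no
  Position 4: "c" => MATCH
  Position 5: "b" => no
  Position 6: "b" => no
  Position 7: "c" => MATCH
  Position 8: "c" => MATCH
  Position 9: "a" => no
  Position 10: "b" => no
  Position 11: "c" => MATCH
  Position 12: "b" => no
  Position 13: "c" => MATCH
Total occurrences: 5

5


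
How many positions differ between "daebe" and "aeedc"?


Comparing "daebe" and "aeedc" position by position:
  Position 0: 'd' vs 'a' => DIFFER
  Position 1: 'a' vs 'e' => DIFFER
  Position 2: 'e' vs 'e' => same
  Position 3: 'b' vs 'd' => DIFFER
  Position 4: 'e' vs 'c' => DIFFER
Positions that differ: 4

4


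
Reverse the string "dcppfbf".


Input: dcppfbf
Reading characters right to left:
  Position 6: 'f'
  Position 5: 'b'
  Position 4: 'f'
  Position 3: 'p'
  Position 2: 'p'
  Position 1: 'c'
  Position 0: 'd'
Reversed: fbfppcd

fbfppcd


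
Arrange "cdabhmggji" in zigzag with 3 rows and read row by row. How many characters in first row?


Zigzag "cdabhmggji" into 3 rows:
Placing characters:
  'c' => row 0
  'd' => row 1
  'a' => row 2
  'b' => row 1
  'h' => row 0
  'm' => row 1
  'g' => row 2
  'g' => row 1
  'j' => row 0
  'i' => row 1
Rows:
  Row 0: "chj"
  Row 1: "dbmgi"
  Row 2: "ag"
First row length: 3

3


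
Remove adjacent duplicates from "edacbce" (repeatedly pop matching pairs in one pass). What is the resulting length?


Input: edacbce
Stack-based adjacent duplicate removal:
  Read 'e': push. Stack: e
  Read 'd': push. Stack: ed
  Read 'a': push. Stack: eda
  Read 'c': push. Stack: edac
  Read 'b': push. Stack: edacb
  Read 'c': push. Stack: edacbc
  Read 'e': push. Stack: edacbce
Final stack: "edacbce" (length 7)

7


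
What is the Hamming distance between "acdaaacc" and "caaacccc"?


Comparing "acdaaacc" and "caaacccc" position by position:
  Position 0: 'a' vs 'c' => differ
  Position 1: 'c' vs 'a' => differ
  Position 2: 'd' vs 'a' => differ
  Position 3: 'a' vs 'a' => same
  Position 4: 'a' vs 'c' => differ
  Position 5: 'a' vs 'c' => differ
  Position 6: 'c' vs 'c' => same
  Position 7: 'c' vs 'c' => same
Total differences (Hamming distance): 5

5


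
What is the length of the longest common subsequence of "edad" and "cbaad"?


LCS of "edad" and "cbaad"
DP table:
           c    b    a    a    d
      0    0    0    0    0    0
  e   0    0    0    0    0    0
  d   0    0    0    0    0    1
  a   0    0    0    1    1    1
  d   0    0    0    1    1    2
LCS length = dp[4][5] = 2

2


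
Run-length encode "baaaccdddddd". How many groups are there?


Input: baaaccdddddd
Scanning for consecutive runs:
  Group 1: 'b' x 1 (positions 0-0)
  Group 2: 'a' x 3 (positions 1-3)
  Group 3: 'c' x 2 (positions 4-5)
  Group 4: 'd' x 6 (positions 6-11)
Total groups: 4

4


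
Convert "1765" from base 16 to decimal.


Input: "1765" in base 16
Positional expansion:
  Digit '1' (value 1) x 16^3 = 4096
  Digit '7' (value 7) x 16^2 = 1792
  Digit '6' (value 6) x 16^1 = 96
  Digit '5' (value 5) x 16^0 = 5
Sum = 5989

5989


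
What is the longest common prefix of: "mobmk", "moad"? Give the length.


Words: mobmk, moad
  Position 0: all 'm' => match
  Position 1: all 'o' => match
  Position 2: ('b', 'a') => mismatch, stop
LCP = "mo" (length 2)

2


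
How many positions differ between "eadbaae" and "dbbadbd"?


Comparing "eadbaae" and "dbbadbd" position by position:
  Position 0: 'e' vs 'd' => DIFFER
  Position 1: 'a' vs 'b' => DIFFER
  Position 2: 'd' vs 'b' => DIFFER
  Position 3: 'b' vs 'a' => DIFFER
  Position 4: 'a' vs 'd' => DIFFER
  Position 5: 'a' vs 'b' => DIFFER
  Position 6: 'e' vs 'd' => DIFFER
Positions that differ: 7

7


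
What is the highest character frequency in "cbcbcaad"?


Input: cbcbcaad
Character counts:
  'a': 2
  'b': 2
  'c': 3
  'd': 1
Maximum frequency: 3

3


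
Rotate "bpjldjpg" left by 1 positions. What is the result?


Input: "bpjldjpg", rotate left by 1
First 1 characters: "b"
Remaining characters: "pjldjpg"
Concatenate remaining + first: "pjldjpg" + "b" = "pjldjpgb"

pjldjpgb


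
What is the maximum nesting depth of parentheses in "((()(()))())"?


Input: "((()(()))())"
Tracking depth:
  Position 0 '(': depth becomes 1
  Position 1 '(': depth becomes 2
  Position 2 '(': depth becomes 3
  Position 3 ')': depth becomes 2
  Position 4 '(': depth becomes 3
  Position 5 '(': depth becomes 4
  Position 6 ')': depth becomes 3
  Position 7 ')': depth becomes 2
  Position 8 ')': depth becomes 1
  Position 9 '(': depth becomes 2
  Position 10 ')': depth becomes 1
  Position 11 ')': depth becomes 0
Maximum depth reached: 4

4


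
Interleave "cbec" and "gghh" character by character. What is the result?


Interleaving "cbec" and "gghh":
  Position 0: 'c' from first, 'g' from second => "cg"
  Position 1: 'b' from first, 'g' from second => "bg"
  Position 2: 'e' from first, 'h' from second => "eh"
  Position 3: 'c' from first, 'h' from second => "ch"
Result: cgbgehch

cgbgehch


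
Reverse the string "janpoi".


Input: janpoi
Reading characters right to left:
  Position 5: 'i'
  Position 4: 'o'
  Position 3: 'p'
  Position 2: 'n'
  Position 1: 'a'
  Position 0: 'j'
Reversed: iopnaj

iopnaj


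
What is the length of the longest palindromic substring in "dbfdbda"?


Input: "dbfdbda"
Checking substrings for palindromes:
  [3:6] "dbd" (len 3) => palindrome
Longest palindromic substring: "dbd" with length 3

3


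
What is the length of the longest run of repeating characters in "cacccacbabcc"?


Input: "cacccacbabcc"
Scanning for longest run:
  Position 1 ('a'): new char, reset run to 1
  Position 2 ('c'): new char, reset run to 1
  Position 3 ('c'): continues run of 'c', length=2
  Position 4 ('c'): continues run of 'c', length=3
  Position 5 ('a'): new char, reset run to 1
  Position 6 ('c'): new char, reset run to 1
  Position 7 ('b'): new char, reset run to 1
  Position 8 ('a'): new char, reset run to 1
  Position 9 ('b'): new char, reset run to 1
  Position 10 ('c'): new char, reset run to 1
  Position 11 ('c'): continues run of 'c', length=2
Longest run: 'c' with length 3

3


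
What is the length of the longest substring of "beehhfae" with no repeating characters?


Input: "beehhfae"
Sliding window (track last position of each char):
  Position 0 ('b'): window [0,0] length 1 -- new best
  Position 1 ('e'): window [0,1] length 2 -- new best
  Position 2 ('e'): repeat (last at 1), move window start to 2
  Position 2 ('e'): window [2,2] length 1
  Position 3 ('h'): window [2,3] length 2
  Position 4 ('h'): repeat (last at 3), move window start to 4
  Position 4 ('h'): window [4,4] length 1
  Position 5 ('f'): window [4,5] length 2
  Position 6 ('a'): window [4,6] length 3 -- new best
  Position 7 ('e'): window [4,7] length 4 -- new best
Longest substring with no repeats: "hfae" with length 4

4


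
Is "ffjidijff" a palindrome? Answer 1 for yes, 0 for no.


Input: ffjidijff
Reversed: ffjidijff
  Compare pos 0 ('f') with pos 8 ('f'): match
  Compare pos 1 ('f') with pos 7 ('f'): match
  Compare pos 2 ('j') with pos 6 ('j'): match
  Compare pos 3 ('i') with pos 5 ('i'): match
Result: palindrome

1


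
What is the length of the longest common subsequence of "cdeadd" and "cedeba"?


LCS of "cdeadd" and "cedeba"
DP table:
           c    e    d    e    b    a
      0    0    0    0    0    0    0
  c   0    1    1    1    1    1    1
  d   0    1    1    2    2    2    2
  e   0    1    2    2    3    3    3
  a   0    1    2    2    3    3    4
  d   0    1    2    3    3    3    4
  d   0    1    2    3    3    3    4
LCS length = dp[6][6] = 4

4


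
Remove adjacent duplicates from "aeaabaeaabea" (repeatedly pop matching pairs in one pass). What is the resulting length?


Input: aeaabaeaabea
Stack-based adjacent duplicate removal:
  Read 'a': push. Stack: a
  Read 'e': push. Stack: ae
  Read 'a': push. Stack: aea
  Read 'a': matches stack top 'a' => pop. Stack: ae
  Read 'b': push. Stack: aeb
  Read 'a': push. Stack: aeba
  Read 'e': push. Stack: aebae
  Read 'a': push. Stack: aebaea
  Read 'a': matches stack top 'a' => pop. Stack: aebae
  Read 'b': push. Stack: aebaeb
  Read 'e': push. Stack: aebaebe
  Read 'a': push. Stack: aebaebea
Final stack: "aebaebea" (length 8)

8


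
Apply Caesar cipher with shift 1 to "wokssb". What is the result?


Caesar cipher: shift "wokssb" by 1
  'w' (pos 22) + 1 = pos 23 = 'x'
  'o' (pos 14) + 1 = pos 15 = 'p'
  'k' (pos 10) + 1 = pos 11 = 'l'
  's' (pos 18) + 1 = pos 19 = 't'
  's' (pos 18) + 1 = pos 19 = 't'
  'b' (pos 1) + 1 = pos 2 = 'c'
Result: xplttc

xplttc


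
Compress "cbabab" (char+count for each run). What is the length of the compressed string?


Input: cbabab
Runs:
  'c' x 1 => "c1"
  'b' x 1 => "b1"
  'a' x 1 => "a1"
  'b' x 1 => "b1"
  'a' x 1 => "a1"
  'b' x 1 => "b1"
Compressed: "c1b1a1b1a1b1"
Compressed length: 12

12


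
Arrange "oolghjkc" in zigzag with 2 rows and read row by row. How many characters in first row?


Zigzag "oolghjkc" into 2 rows:
Placing characters:
  'o' => row 0
  'o' => row 1
  'l' => row 0
  'g' => row 1
  'h' => row 0
  'j' => row 1
  'k' => row 0
  'c' => row 1
Rows:
  Row 0: "olhk"
  Row 1: "ogjc"
First row length: 4

4


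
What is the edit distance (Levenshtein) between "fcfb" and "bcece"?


Computing edit distance: "fcfb" -> "bcece"
DP table:
           b    c    e    c    e
      0    1    2    3    4    5
  f   1    1    2    3    4    5
  c   2    2    1    2    3    4
  f   3    3    2    2    3    4
  b   4    3    3    3    3    4
Edit distance = dp[4][5] = 4

4


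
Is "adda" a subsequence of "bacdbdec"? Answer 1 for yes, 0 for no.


Check if "adda" is a subsequence of "bacdbdec"
Greedy scan:
  Position 0 ('b'): no match needed
  Position 1 ('a'): matches sub[0] = 'a'
  Position 2 ('c'): no match needed
  Position 3 ('d'): matches sub[1] = 'd'
  Position 4 ('b'): no match needed
  Position 5 ('d'): matches sub[2] = 'd'
  Position 6 ('e'): no match needed
  Position 7 ('c'): no match needed
Only matched 3/4 characters => not a subsequence

0


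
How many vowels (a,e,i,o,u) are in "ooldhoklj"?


Input: ooldhoklj
Checking each character:
  'o' at position 0: vowel (running total: 1)
  'o' at position 1: vowel (running total: 2)
  'l' at position 2: consonant
  'd' at position 3: consonant
  'h' at position 4: consonant
  'o' at position 5: vowel (running total: 3)
  'k' at position 6: consonant
  'l' at position 7: consonant
  'j' at position 8: consonant
Total vowels: 3

3


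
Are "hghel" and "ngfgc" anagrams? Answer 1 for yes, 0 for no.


Strings: "hghel", "ngfgc"
Sorted first:  eghhl
Sorted second: cfggn
Differ at position 0: 'e' vs 'c' => not anagrams

0


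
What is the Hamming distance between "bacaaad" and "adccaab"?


Comparing "bacaaad" and "adccaab" position by position:
  Position 0: 'b' vs 'a' => differ
  Position 1: 'a' vs 'd' => differ
  Position 2: 'c' vs 'c' => same
  Position 3: 'a' vs 'c' => differ
  Position 4: 'a' vs 'a' => same
  Position 5: 'a' vs 'a' => same
  Position 6: 'd' vs 'b' => differ
Total differences (Hamming distance): 4

4


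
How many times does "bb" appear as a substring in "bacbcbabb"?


Searching for "bb" in "bacbcbabb"
Scanning each position:
  Position 0: "ba" => no
  Position 1: "ac" => no
  Position 2: "cb" => no
  Position 3: "bc" => no
  Position 4: "cb" => no
  Position 5: "ba" => no
  Position 6: "ab" => no
  Position 7: "bb" => MATCH
Total occurrences: 1

1


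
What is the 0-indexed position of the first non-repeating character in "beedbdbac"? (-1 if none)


Input: beedbdbac
Character frequencies:
  'a': 1
  'b': 3
  'c': 1
  'd': 2
  'e': 2
Scanning left to right for freq == 1:
  Position 0 ('b'): freq=3, skip
  Position 1 ('e'): freq=2, skip
  Position 2 ('e'): freq=2, skip
  Position 3 ('d'): freq=2, skip
  Position 4 ('b'): freq=3, skip
  Position 5 ('d'): freq=2, skip
  Position 6 ('b'): freq=3, skip
  Position 7 ('a'): unique! => answer = 7

7


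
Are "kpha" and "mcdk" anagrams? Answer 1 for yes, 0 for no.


Strings: "kpha", "mcdk"
Sorted first:  ahkp
Sorted second: cdkm
Differ at position 0: 'a' vs 'c' => not anagrams

0


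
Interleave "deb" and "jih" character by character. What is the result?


Interleaving "deb" and "jih":
  Position 0: 'd' from first, 'j' from second => "dj"
  Position 1: 'e' from first, 'i' from second => "ei"
  Position 2: 'b' from first, 'h' from second => "bh"
Result: djeibh

djeibh


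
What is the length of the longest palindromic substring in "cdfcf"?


Input: "cdfcf"
Checking substrings for palindromes:
  [2:5] "fcf" (len 3) => palindrome
Longest palindromic substring: "fcf" with length 3

3


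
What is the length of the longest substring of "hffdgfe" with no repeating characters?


Input: "hffdgfe"
Sliding window (track last position of each char):
  Position 0 ('h'): window [0,0] length 1 -- new best
  Position 1 ('f'): window [0,1] length 2 -- new best
  Position 2 ('f'): repeat (last at 1), move window start to 2
  Position 2 ('f'): window [2,2] length 1
  Position 3 ('d'): window [2,3] length 2
  Position 4 ('g'): window [2,4] length 3 -- new best
  Position 5 ('f'): repeat (last at 2), move window start to 3
  Position 5 ('f'): window [3,5] length 3
  Position 6 ('e'): window [3,6] length 4 -- new best
Longest substring with no repeats: "dgfe" with length 4

4


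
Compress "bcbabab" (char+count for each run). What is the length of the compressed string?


Input: bcbabab
Runs:
  'b' x 1 => "b1"
  'c' x 1 => "c1"
  'b' x 1 => "b1"
  'a' x 1 => "a1"
  'b' x 1 => "b1"
  'a' x 1 => "a1"
  'b' x 1 => "b1"
Compressed: "b1c1b1a1b1a1b1"
Compressed length: 14

14


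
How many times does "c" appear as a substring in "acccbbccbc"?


Searching for "c" in "acccbbccbc"
Scanning each position:
  Position 0: "a" => no
  Position 1: "c" => MATCH
  Position 2: "c" => MATCH
  Position 3: "c" => MATCH
  Position 4: "b" => no
  Position 5: "b" => no
  Position 6: "c" => MATCH
  Position 7: "c" => MATCH
  Position 8: "b" => no
  Position 9: "c" => MATCH
Total occurrences: 6

6


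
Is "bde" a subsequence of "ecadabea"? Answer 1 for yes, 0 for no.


Check if "bde" is a subsequence of "ecadabea"
Greedy scan:
  Position 0 ('e'): no match needed
  Position 1 ('c'): no match needed
  Position 2 ('a'): no match needed
  Position 3 ('d'): no match needed
  Position 4 ('a'): no match needed
  Position 5 ('b'): matches sub[0] = 'b'
  Position 6 ('e'): no match needed
  Position 7 ('a'): no match needed
Only matched 1/3 characters => not a subsequence

0


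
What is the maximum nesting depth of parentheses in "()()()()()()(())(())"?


Input: "()()()()()()(())(())"
Tracking depth:
  Position 0 '(': depth becomes 1
  Position 1 ')': depth becomes 0
  Position 2 '(': depth becomes 1
  Position 3 ')': depth becomes 0
  Position 4 '(': depth becomes 1
  Position 5 ')': depth becomes 0
  Position 6 '(': depth becomes 1
  Position 7 ')': depth becomes 0
  Position 8 '(': depth becomes 1
  Position 9 ')': depth becomes 0
  Position 10 '(': depth becomes 1
  Position 11 ')': depth becomes 0
  Position 12 '(': depth becomes 1
  Position 13 '(': depth becomes 2
  Position 14 ')': depth becomes 1
  Position 15 ')': depth becomes 0
  Position 16 '(': depth becomes 1
  Position 17 '(': depth becomes 2
  Position 18 ')': depth becomes 1
  Position 19 ')': depth becomes 0
Maximum depth reached: 2

2


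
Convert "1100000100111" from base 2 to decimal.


Input: "1100000100111" in base 2
Positional expansion:
  Digit '1' (value 1) x 2^12 = 4096
  Digit '1' (value 1) x 2^11 = 2048
  Digit '0' (value 0) x 2^10 = 0
  Digit '0' (value 0) x 2^9 = 0
  Digit '0' (value 0) x 2^8 = 0
  Digit '0' (value 0) x 2^7 = 0
  Digit '0' (value 0) x 2^6 = 0
  Digit '1' (value 1) x 2^5 = 32
  Digit '0' (value 0) x 2^4 = 0
  Digit '0' (value 0) x 2^3 = 0
  Digit '1' (value 1) x 2^2 = 4
  Digit '1' (value 1) x 2^1 = 2
  Digit '1' (value 1) x 2^0 = 1
Sum = 6183

6183


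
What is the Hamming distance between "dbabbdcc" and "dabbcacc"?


Comparing "dbabbdcc" and "dabbcacc" position by position:
  Position 0: 'd' vs 'd' => same
  Position 1: 'b' vs 'a' => differ
  Position 2: 'a' vs 'b' => differ
  Position 3: 'b' vs 'b' => same
  Position 4: 'b' vs 'c' => differ
  Position 5: 'd' vs 'a' => differ
  Position 6: 'c' vs 'c' => same
  Position 7: 'c' vs 'c' => same
Total differences (Hamming distance): 4

4


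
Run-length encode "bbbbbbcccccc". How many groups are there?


Input: bbbbbbcccccc
Scanning for consecutive runs:
  Group 1: 'b' x 6 (positions 0-5)
  Group 2: 'c' x 6 (positions 6-11)
Total groups: 2

2


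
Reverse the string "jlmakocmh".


Input: jlmakocmh
Reading characters right to left:
  Position 8: 'h'
  Position 7: 'm'
  Position 6: 'c'
  Position 5: 'o'
  Position 4: 'k'
  Position 3: 'a'
  Position 2: 'm'
  Position 1: 'l'
  Position 0: 'j'
Reversed: hmcokamlj

hmcokamlj


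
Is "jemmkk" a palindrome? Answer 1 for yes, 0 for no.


Input: jemmkk
Reversed: kkmmej
  Compare pos 0 ('j') with pos 5 ('k'): MISMATCH
  Compare pos 1 ('e') with pos 4 ('k'): MISMATCH
  Compare pos 2 ('m') with pos 3 ('m'): match
Result: not a palindrome

0


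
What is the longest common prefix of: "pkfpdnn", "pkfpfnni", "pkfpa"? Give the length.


Words: pkfpdnn, pkfpfnni, pkfpa
  Position 0: all 'p' => match
  Position 1: all 'k' => match
  Position 2: all 'f' => match
  Position 3: all 'p' => match
  Position 4: ('d', 'f', 'a') => mismatch, stop
LCP = "pkfp" (length 4)

4


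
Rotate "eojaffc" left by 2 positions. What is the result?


Input: "eojaffc", rotate left by 2
First 2 characters: "eo"
Remaining characters: "jaffc"
Concatenate remaining + first: "jaffc" + "eo" = "jaffceo"

jaffceo


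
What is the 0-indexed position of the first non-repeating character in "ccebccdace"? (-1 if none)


Input: ccebccdace
Character frequencies:
  'a': 1
  'b': 1
  'c': 5
  'd': 1
  'e': 2
Scanning left to right for freq == 1:
  Position 0 ('c'): freq=5, skip
  Position 1 ('c'): freq=5, skip
  Position 2 ('e'): freq=2, skip
  Position 3 ('b'): unique! => answer = 3

3


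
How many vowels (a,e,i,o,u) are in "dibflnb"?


Input: dibflnb
Checking each character:
  'd' at position 0: consonant
  'i' at position 1: vowel (running total: 1)
  'b' at position 2: consonant
  'f' at position 3: consonant
  'l' at position 4: consonant
  'n' at position 5: consonant
  'b' at position 6: consonant
Total vowels: 1

1


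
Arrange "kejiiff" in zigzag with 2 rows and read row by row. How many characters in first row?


Zigzag "kejiiff" into 2 rows:
Placing characters:
  'k' => row 0
  'e' => row 1
  'j' => row 0
  'i' => row 1
  'i' => row 0
  'f' => row 1
  'f' => row 0
Rows:
  Row 0: "kjif"
  Row 1: "eif"
First row length: 4

4
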